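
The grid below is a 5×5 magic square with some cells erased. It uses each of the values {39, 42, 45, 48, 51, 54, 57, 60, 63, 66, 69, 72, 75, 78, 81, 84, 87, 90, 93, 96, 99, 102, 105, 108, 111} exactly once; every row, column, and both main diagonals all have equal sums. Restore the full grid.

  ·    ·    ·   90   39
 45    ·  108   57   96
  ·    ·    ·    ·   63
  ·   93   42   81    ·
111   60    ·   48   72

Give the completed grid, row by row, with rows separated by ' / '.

78 102 66 90 39 / 45 69 108 57 96 / 87 51 75 99 63 / 54 93 42 81 105 / 111 60 84 48 72

The 25 entries sum to 1875, so each line sums to 1875/5 = 375.
Row 2: 45 + 108 + 57 + 96 + ? = 375, so (2,2) = 69.
Row 5: 111 + 60 + 48 + 72 + ? = 375, so (5,3) = 84.
The remaining cell in column 4 is (3,4) = 375 − 276 = 99.
Column 5: 39 + 96 + 63 + 72 + ? = 375, so (4,5) = 105.
Anti-diagonal must total 375; the given cells sum to 300, so (3,3) = 75.
From row 4, 375 − (93 + 42 + 81 + 105) gives (4,1) = 54.
From column 3, 375 − (108 + 75 + 42 + 84) gives (1,3) = 66.
The remaining cell in main diagonal is (1,1) = 375 − 297 = 78.
From row 1, 375 − (78 + 66 + 90 + 39) gives (1,2) = 102.
The remaining cell in column 1 is (3,1) = 375 − 288 = 87.
Column 2 must total 375; the given cells sum to 324, so (3,2) = 51.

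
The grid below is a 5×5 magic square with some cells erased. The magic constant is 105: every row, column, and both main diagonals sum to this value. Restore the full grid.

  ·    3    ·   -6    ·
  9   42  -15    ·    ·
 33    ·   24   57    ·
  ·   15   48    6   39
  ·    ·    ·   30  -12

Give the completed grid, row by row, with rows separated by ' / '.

45 3 36 -6 27 / 9 42 -15 18 51 / 33 -9 24 57 0 / -3 15 48 6 39 / 21 54 12 30 -12

Row 4 needs 105; the known cells sum to 108, so (4,1) = -3.
Using column 4: -6 + 57 + 6 + 30 + ? → (2,4) = 105 − 87 = 18.
The remaining cell in main diagonal is (1,1) = 105 − 60 = 45.
Using row 2: 9 + 42 + (-15) + 18 + ? → (2,5) = 105 − 54 = 51.
Column 1 must total 105; the given cells sum to 84, so (5,1) = 21.
From anti-diagonal, 105 − (18 + 24 + 15 + 21) gives (1,5) = 27.
From row 1, 105 − (45 + 3 + (-6) + 27) gives (1,3) = 36.
From column 3, 105 − (36 + (-15) + 24 + 48) gives (5,3) = 12.
Column 5 must total 105; the given cells sum to 105, so (3,5) = 0.
From row 3, 105 − (33 + 24 + 57 + 0) gives (3,2) = -9.
Row 5 must total 105; the given cells sum to 51, so (5,2) = 54.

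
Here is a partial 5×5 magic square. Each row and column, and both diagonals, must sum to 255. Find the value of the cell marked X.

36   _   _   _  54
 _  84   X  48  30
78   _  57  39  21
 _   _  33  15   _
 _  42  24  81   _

Row 3 must total 255; the given cells sum to 195, so (3,2) = 60.
From column 4, 255 − (48 + 39 + 15 + 81) gives (1,4) = 72.
Main diagonal must total 255; the given cells sum to 192, so (5,5) = 63.
Row 5 must total 255; the given cells sum to 210, so (5,1) = 45.
Using column 5: 54 + 30 + 21 + 63 + ? → (4,5) = 255 − 168 = 87.
Using anti-diagonal: 54 + 48 + 57 + 45 + ? → (4,2) = 255 − 204 = 51.
Row 4: 51 + 33 + 15 + 87 + ? = 255, so (4,1) = 69.
Column 1: 36 + 78 + 69 + 45 + ? = 255, so (2,1) = 27.
From column 2, 255 − (84 + 60 + 51 + 42) gives (1,2) = 18.
Row 1 must total 255; the given cells sum to 180, so (1,3) = 75.
The remaining cell in row 2 is (2,3) = 255 − 189 = 66.

66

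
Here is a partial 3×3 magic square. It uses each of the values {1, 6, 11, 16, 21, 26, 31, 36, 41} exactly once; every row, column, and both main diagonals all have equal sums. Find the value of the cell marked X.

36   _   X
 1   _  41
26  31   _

16

The 9 entries sum to 189, so each line sums to 189/3 = 63.
Row 2 needs 63; the known cells sum to 42, so (2,2) = 21.
From row 3, 63 − (26 + 31) gives (3,3) = 6.
From column 2, 63 − (21 + 31) gives (1,2) = 11.
From column 3, 63 − (41 + 6) gives (1,3) = 16.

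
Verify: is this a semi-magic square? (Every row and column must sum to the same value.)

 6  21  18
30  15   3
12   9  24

No — column 3 sums to 45 but column 1 sums to 48.

Row 1: 6 + 21 + 18 = 45.
Row 2: 30 + 15 + 3 = 48.
Row 3: 12 + 9 + 24 = 45.
Column 1: 6 + 30 + 12 = 48.
Column 2: 21 + 15 + 9 = 45.
Column 3: 18 + 3 + 24 = 45.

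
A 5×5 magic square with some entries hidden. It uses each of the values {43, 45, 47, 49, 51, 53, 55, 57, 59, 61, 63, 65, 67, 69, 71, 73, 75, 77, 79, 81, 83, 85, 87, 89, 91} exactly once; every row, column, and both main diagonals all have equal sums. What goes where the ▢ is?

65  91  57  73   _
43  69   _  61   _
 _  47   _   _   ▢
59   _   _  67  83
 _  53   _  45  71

The 25 entries sum to 1675, so each line sums to 1675/5 = 335.
Using row 1: 65 + 91 + 57 + 73 + ? → (1,5) = 335 − 286 = 49.
Column 2: 91 + 69 + 47 + 53 + ? = 335, so (4,2) = 75.
The remaining cell in column 4 is (3,4) = 335 − 246 = 89.
Using main diagonal: 65 + 69 + 67 + 71 + ? → (3,3) = 335 − 272 = 63.
From anti-diagonal, 335 − (49 + 61 + 63 + 75) gives (5,1) = 87.
From row 4, 335 − (59 + 75 + 67 + 83) gives (4,3) = 51.
Row 5 must total 335; the given cells sum to 256, so (5,3) = 79.
The remaining cell in column 1 is (3,1) = 335 − 254 = 81.
Column 3: 57 + 63 + 51 + 79 + ? = 335, so (2,3) = 85.
Row 2: 43 + 69 + 85 + 61 + ? = 335, so (2,5) = 77.
Row 3 must total 335; the given cells sum to 280, so (3,5) = 55.

55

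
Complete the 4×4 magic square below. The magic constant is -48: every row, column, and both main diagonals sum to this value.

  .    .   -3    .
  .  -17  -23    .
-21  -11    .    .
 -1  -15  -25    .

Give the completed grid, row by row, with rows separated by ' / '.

-27 -5 -3 -13 / 1 -17 -23 -9 / -21 -11 3 -19 / -1 -15 -25 -7

Row 4 must total -48; the given cells sum to -41, so (4,4) = -7.
Column 2 needs -48; the known cells sum to -43, so (1,2) = -5.
Column 3: -3 + (-23) + (-25) + ? = -48, so (3,3) = 3.
Main diagonal needs -48; the known cells sum to -21, so (1,1) = -27.
From anti-diagonal, -48 − (-23 + (-11) + (-1)) gives (1,4) = -13.
Row 3 needs -48; the known cells sum to -29, so (3,4) = -19.
Column 1: -27 + (-21) + (-1) + ? = -48, so (2,1) = 1.
Column 4 must total -48; the given cells sum to -39, so (2,4) = -9.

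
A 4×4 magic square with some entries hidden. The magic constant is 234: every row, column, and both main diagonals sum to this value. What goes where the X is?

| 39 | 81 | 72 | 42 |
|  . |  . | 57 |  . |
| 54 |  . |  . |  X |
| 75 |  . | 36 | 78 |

51

From row 4, 234 − (75 + 36 + 78) gives (4,2) = 45.
The remaining cell in column 1 is (2,1) = 234 − 168 = 66.
Column 3 must total 234; the given cells sum to 165, so (3,3) = 69.
From main diagonal, 234 − (39 + 69 + 78) gives (2,2) = 48.
Anti-diagonal must total 234; the given cells sum to 174, so (3,2) = 60.
Row 2 must total 234; the given cells sum to 171, so (2,4) = 63.
Using row 3: 54 + 60 + 69 + ? → (3,4) = 234 − 183 = 51.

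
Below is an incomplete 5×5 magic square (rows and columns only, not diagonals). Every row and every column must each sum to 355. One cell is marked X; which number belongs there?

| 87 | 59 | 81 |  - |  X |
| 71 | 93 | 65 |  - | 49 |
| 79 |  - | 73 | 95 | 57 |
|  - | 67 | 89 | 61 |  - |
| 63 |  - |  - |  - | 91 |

Row 2: 71 + 93 + 65 + 49 + ? = 355, so (2,4) = 77.
From row 3, 355 − (79 + 73 + 95 + 57) gives (3,2) = 51.
Using column 1: 87 + 71 + 79 + 63 + ? → (4,1) = 355 − 300 = 55.
Column 2: 59 + 93 + 51 + 67 + ? = 355, so (5,2) = 85.
From column 3, 355 − (81 + 65 + 73 + 89) gives (5,3) = 47.
Row 4: 55 + 67 + 89 + 61 + ? = 355, so (4,5) = 83.
Row 5: 63 + 85 + 47 + 91 + ? = 355, so (5,4) = 69.
Using column 4: 77 + 95 + 61 + 69 + ? → (1,4) = 355 − 302 = 53.
Column 5 needs 355; the known cells sum to 280, so (1,5) = 75.

75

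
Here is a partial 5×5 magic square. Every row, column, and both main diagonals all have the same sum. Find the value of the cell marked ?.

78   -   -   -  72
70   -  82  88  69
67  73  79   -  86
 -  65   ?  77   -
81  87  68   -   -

71

Anti-diagonal is complete and sums to 385; that is the magic constant.
Using row 2: 70 + 82 + 88 + 69 + ? → (2,2) = 385 − 309 = 76.
Using row 3: 67 + 73 + 79 + 86 + ? → (3,4) = 385 − 305 = 80.
Using column 1: 78 + 70 + 67 + 81 + ? → (4,1) = 385 − 296 = 89.
From column 2, 385 − (76 + 73 + 65 + 87) gives (1,2) = 84.
From main diagonal, 385 − (78 + 76 + 79 + 77) gives (5,5) = 75.
Row 5: 81 + 87 + 68 + 75 + ? = 385, so (5,4) = 74.
From column 4, 385 − (88 + 80 + 77 + 74) gives (1,4) = 66.
Column 5: 72 + 69 + 86 + 75 + ? = 385, so (4,5) = 83.
The remaining cell in row 1 is (1,3) = 385 − 300 = 85.
Row 4 must total 385; the given cells sum to 314, so (4,3) = 71.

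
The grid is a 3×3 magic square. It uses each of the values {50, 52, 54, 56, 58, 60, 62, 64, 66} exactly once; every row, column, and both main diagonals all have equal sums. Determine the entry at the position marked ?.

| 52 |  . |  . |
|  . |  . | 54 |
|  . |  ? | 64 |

The 9 entries sum to 522, so each line sums to 522/3 = 174.
Column 3 must total 174; the given cells sum to 118, so (1,3) = 56.
Using main diagonal: 52 + 64 + ? → (2,2) = 174 − 116 = 58.
From anti-diagonal, 174 − (56 + 58) gives (3,1) = 60.
The remaining cell in row 1 is (1,2) = 174 − 108 = 66.
From row 2, 174 − (58 + 54) gives (2,1) = 62.
Row 3: 60 + 64 + ? = 174, so (3,2) = 50.

50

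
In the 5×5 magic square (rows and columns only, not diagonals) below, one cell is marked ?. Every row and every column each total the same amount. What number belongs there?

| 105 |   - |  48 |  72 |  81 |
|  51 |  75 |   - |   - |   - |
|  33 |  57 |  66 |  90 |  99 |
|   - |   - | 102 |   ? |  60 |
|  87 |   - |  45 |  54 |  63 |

Row 3 is complete and sums to 345; that is the magic constant.
Using row 1: 105 + 48 + 72 + 81 + ? → (1,2) = 345 − 306 = 39.
The remaining cell in row 5 is (5,2) = 345 − 249 = 96.
Column 1 needs 345; the known cells sum to 276, so (4,1) = 69.
Column 2 must total 345; the given cells sum to 267, so (4,2) = 78.
Column 3 must total 345; the given cells sum to 261, so (2,3) = 84.
Using column 5: 81 + 99 + 60 + 63 + ? → (2,5) = 345 − 303 = 42.
Row 2 must total 345; the given cells sum to 252, so (2,4) = 93.
From row 4, 345 − (69 + 78 + 102 + 60) gives (4,4) = 36.

36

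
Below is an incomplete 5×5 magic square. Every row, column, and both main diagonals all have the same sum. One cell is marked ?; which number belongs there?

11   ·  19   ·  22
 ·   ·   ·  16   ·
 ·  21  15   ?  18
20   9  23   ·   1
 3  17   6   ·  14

Anti-diagonal is complete and sums to 65; that is the magic constant.
Row 4 needs 65; the known cells sum to 53, so (4,4) = 12.
Row 5: 3 + 17 + 6 + 14 + ? = 65, so (5,4) = 25.
Column 3 needs 65; the known cells sum to 63, so (2,3) = 2.
The remaining cell in column 5 is (2,5) = 65 − 55 = 10.
Using main diagonal: 11 + 15 + 12 + 14 + ? → (2,2) = 65 − 52 = 13.
Using row 2: 13 + 2 + 16 + 10 + ? → (2,1) = 65 − 41 = 24.
Column 1 must total 65; the given cells sum to 58, so (3,1) = 7.
From column 2, 65 − (13 + 21 + 9 + 17) gives (1,2) = 5.
Row 1: 11 + 5 + 19 + 22 + ? = 65, so (1,4) = 8.
Row 3 needs 65; the known cells sum to 61, so (3,4) = 4.

4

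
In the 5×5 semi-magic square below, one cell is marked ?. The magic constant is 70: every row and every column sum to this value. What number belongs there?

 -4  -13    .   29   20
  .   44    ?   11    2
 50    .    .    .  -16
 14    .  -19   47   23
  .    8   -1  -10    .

35

From row 1, 70 − (-4 + (-13) + 29 + 20) gives (1,3) = 38.
Row 4 must total 70; the given cells sum to 65, so (4,2) = 5.
Column 2 needs 70; the known cells sum to 44, so (3,2) = 26.
The remaining cell in column 4 is (3,4) = 70 − 77 = -7.
Column 5: 20 + 2 + (-16) + 23 + ? = 70, so (5,5) = 41.
From row 3, 70 − (50 + 26 + (-7) + (-16)) gives (3,3) = 17.
Row 5: 8 + (-1) + (-10) + 41 + ? = 70, so (5,1) = 32.
The remaining cell in column 1 is (2,1) = 70 − 92 = -22.
The remaining cell in column 3 is (2,3) = 70 − 35 = 35.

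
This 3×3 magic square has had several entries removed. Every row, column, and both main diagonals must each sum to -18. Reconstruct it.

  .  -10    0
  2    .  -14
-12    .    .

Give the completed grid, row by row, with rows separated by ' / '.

Row 1 needs -18; the known cells sum to -10, so (1,1) = -8.
Row 2: 2 + (-14) + ? = -18, so (2,2) = -6.
From column 2, -18 − (-10 + (-6)) gives (3,2) = -2.
Column 3 needs -18; the known cells sum to -14, so (3,3) = -4.

-8 -10 0 / 2 -6 -14 / -12 -2 -4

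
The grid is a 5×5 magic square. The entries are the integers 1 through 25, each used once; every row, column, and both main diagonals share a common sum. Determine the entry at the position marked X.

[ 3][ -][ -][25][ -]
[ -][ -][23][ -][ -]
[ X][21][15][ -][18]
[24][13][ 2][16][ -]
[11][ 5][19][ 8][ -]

7

The entries are 1 through 25, which sum to 325, so each line sums to 325/5 = 65.
Row 4 needs 65; the known cells sum to 55, so (4,5) = 10.
The remaining cell in row 5 is (5,5) = 65 − 43 = 22.
The remaining cell in column 3 is (1,3) = 65 − 59 = 6.
The remaining cell in main diagonal is (2,2) = 65 − 56 = 9.
Using column 2: 9 + 21 + 13 + 5 + ? → (1,2) = 65 − 48 = 17.
Row 1: 3 + 17 + 6 + 25 + ? = 65, so (1,5) = 14.
Column 5 must total 65; the given cells sum to 64, so (2,5) = 1.
Anti-diagonal needs 65; the known cells sum to 53, so (2,4) = 12.
Row 2: 9 + 23 + 12 + 1 + ? = 65, so (2,1) = 20.
From column 1, 65 − (3 + 20 + 24 + 11) gives (3,1) = 7.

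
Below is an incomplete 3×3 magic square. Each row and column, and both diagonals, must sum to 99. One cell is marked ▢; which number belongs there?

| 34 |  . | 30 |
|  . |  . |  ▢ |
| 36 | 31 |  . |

Row 1 must total 99; the given cells sum to 64, so (1,2) = 35.
From row 3, 99 − (36 + 31) gives (3,3) = 32.
Column 1 must total 99; the given cells sum to 70, so (2,1) = 29.
From column 2, 99 − (35 + 31) gives (2,2) = 33.
Using column 3: 30 + 32 + ? → (2,3) = 99 − 62 = 37.

37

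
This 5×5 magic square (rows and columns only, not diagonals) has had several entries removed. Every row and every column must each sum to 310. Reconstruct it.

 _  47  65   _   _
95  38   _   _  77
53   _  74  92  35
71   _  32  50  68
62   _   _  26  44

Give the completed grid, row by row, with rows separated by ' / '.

29 47 65 83 86 / 95 38 41 59 77 / 53 56 74 92 35 / 71 89 32 50 68 / 62 80 98 26 44

Row 3 needs 310; the known cells sum to 254, so (3,2) = 56.
Row 4: 71 + 32 + 50 + 68 + ? = 310, so (4,2) = 89.
From column 1, 310 − (95 + 53 + 71 + 62) gives (1,1) = 29.
The remaining cell in column 2 is (5,2) = 310 − 230 = 80.
Column 5: 77 + 35 + 68 + 44 + ? = 310, so (1,5) = 86.
The remaining cell in row 1 is (1,4) = 310 − 227 = 83.
Row 5 needs 310; the known cells sum to 212, so (5,3) = 98.
The remaining cell in column 3 is (2,3) = 310 − 269 = 41.
From column 4, 310 − (83 + 92 + 50 + 26) gives (2,4) = 59.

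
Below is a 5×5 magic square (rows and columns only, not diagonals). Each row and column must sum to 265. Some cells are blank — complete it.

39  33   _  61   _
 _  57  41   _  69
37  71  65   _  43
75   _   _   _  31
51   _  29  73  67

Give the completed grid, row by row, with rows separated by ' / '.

The remaining cell in row 3 is (3,4) = 265 − 216 = 49.
The remaining cell in row 5 is (5,2) = 265 − 220 = 45.
Column 1: 39 + 37 + 75 + 51 + ? = 265, so (2,1) = 63.
Column 2: 33 + 57 + 71 + 45 + ? = 265, so (4,2) = 59.
Using column 5: 69 + 43 + 31 + 67 + ? → (1,5) = 265 − 210 = 55.
From row 1, 265 − (39 + 33 + 61 + 55) gives (1,3) = 77.
The remaining cell in row 2 is (2,4) = 265 − 230 = 35.
Using column 3: 77 + 41 + 65 + 29 + ? → (4,3) = 265 − 212 = 53.
Column 4 must total 265; the given cells sum to 218, so (4,4) = 47.

39 33 77 61 55 / 63 57 41 35 69 / 37 71 65 49 43 / 75 59 53 47 31 / 51 45 29 73 67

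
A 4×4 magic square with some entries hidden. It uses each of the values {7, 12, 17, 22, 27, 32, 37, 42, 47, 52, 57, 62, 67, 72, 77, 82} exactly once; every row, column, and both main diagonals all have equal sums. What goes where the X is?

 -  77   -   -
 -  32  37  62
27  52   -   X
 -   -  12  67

42

The 16 entries sum to 712, so each line sums to 712/4 = 178.
Row 2 needs 178; the known cells sum to 131, so (2,1) = 47.
Column 2: 77 + 32 + 52 + ? = 178, so (4,2) = 17.
Row 4: 17 + 12 + 67 + ? = 178, so (4,1) = 82.
From column 1, 178 − (47 + 27 + 82) gives (1,1) = 22.
Main diagonal must total 178; the given cells sum to 121, so (3,3) = 57.
Using anti-diagonal: 37 + 52 + 82 + ? → (1,4) = 178 − 171 = 7.
Row 1: 22 + 77 + 7 + ? = 178, so (1,3) = 72.
Row 3: 27 + 52 + 57 + ? = 178, so (3,4) = 42.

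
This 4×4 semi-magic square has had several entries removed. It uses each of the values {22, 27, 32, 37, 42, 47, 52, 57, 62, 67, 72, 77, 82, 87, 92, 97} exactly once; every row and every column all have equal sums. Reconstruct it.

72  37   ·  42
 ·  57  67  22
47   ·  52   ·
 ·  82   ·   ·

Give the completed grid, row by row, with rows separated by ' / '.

72 37 87 42 / 92 57 67 22 / 47 62 52 77 / 27 82 32 97

The 16 entries sum to 952, so each line sums to 952/4 = 238.
The remaining cell in row 1 is (1,3) = 238 − 151 = 87.
Row 2 must total 238; the given cells sum to 146, so (2,1) = 92.
Column 1: 72 + 92 + 47 + ? = 238, so (4,1) = 27.
From column 2, 238 − (37 + 57 + 82) gives (3,2) = 62.
Column 3 must total 238; the given cells sum to 206, so (4,3) = 32.
Using row 3: 47 + 62 + 52 + ? → (3,4) = 238 − 161 = 77.
Row 4 must total 238; the given cells sum to 141, so (4,4) = 97.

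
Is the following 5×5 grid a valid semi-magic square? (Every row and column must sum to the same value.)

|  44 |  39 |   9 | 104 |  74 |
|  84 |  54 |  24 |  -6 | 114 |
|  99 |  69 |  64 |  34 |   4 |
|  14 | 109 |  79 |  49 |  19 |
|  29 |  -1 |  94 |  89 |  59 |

Row 1: 44 + 39 + 9 + 104 + 74 = 270.
Row 2: 84 + 54 + 24 + (-6) + 114 = 270.
Row 3: 99 + 69 + 64 + 34 + 4 = 270.
Row 4: 14 + 109 + 79 + 49 + 19 = 270.
Row 5: 29 + (-1) + 94 + 89 + 59 = 270.
Column 1: 44 + 84 + 99 + 14 + 29 = 270.
Column 2: 39 + 54 + 69 + 109 + (-1) = 270.
Column 3: 9 + 24 + 64 + 79 + 94 = 270.
Column 4: 104 + (-6) + 34 + 49 + 89 = 270.
Column 5: 74 + 114 + 4 + 19 + 59 = 270.
All lines sum to 270.

Yes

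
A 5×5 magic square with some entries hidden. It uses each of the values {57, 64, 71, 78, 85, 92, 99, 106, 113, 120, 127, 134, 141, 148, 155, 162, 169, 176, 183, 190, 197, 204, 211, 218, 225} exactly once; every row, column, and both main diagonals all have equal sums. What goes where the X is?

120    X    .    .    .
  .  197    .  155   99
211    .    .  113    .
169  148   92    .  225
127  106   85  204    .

The 25 entries sum to 3525, so each line sums to 3525/5 = 705.
Row 4 needs 705; the known cells sum to 634, so (4,4) = 71.
Row 5: 127 + 106 + 85 + 204 + ? = 705, so (5,5) = 183.
Column 1 needs 705; the known cells sum to 627, so (2,1) = 78.
From column 4, 705 − (155 + 113 + 71 + 204) gives (1,4) = 162.
Main diagonal needs 705; the known cells sum to 571, so (3,3) = 134.
Anti-diagonal must total 705; the given cells sum to 564, so (1,5) = 141.
Using row 2: 78 + 197 + 155 + 99 + ? → (2,3) = 705 − 529 = 176.
Using column 3: 176 + 134 + 92 + 85 + ? → (1,3) = 705 − 487 = 218.
From column 5, 705 − (141 + 99 + 225 + 183) gives (3,5) = 57.
The remaining cell in row 1 is (1,2) = 705 − 641 = 64.

64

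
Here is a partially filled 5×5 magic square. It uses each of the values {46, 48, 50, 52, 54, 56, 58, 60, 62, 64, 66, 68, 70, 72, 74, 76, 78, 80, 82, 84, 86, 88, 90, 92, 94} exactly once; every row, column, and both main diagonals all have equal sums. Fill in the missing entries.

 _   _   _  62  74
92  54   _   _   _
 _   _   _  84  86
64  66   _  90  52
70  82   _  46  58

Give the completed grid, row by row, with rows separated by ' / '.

The 25 entries sum to 1750, so each line sums to 1750/5 = 350.
Row 4 needs 350; the known cells sum to 272, so (4,3) = 78.
From row 5, 350 − (70 + 82 + 46 + 58) gives (5,3) = 94.
Column 4 needs 350; the known cells sum to 282, so (2,4) = 68.
Column 5 must total 350; the given cells sum to 270, so (2,5) = 80.
Anti-diagonal must total 350; the given cells sum to 278, so (3,3) = 72.
Row 2: 92 + 54 + 68 + 80 + ? = 350, so (2,3) = 56.
Using column 3: 56 + 72 + 78 + 94 + ? → (1,3) = 350 − 300 = 50.
The remaining cell in main diagonal is (1,1) = 350 − 274 = 76.
The remaining cell in row 1 is (1,2) = 350 − 262 = 88.
Column 1: 76 + 92 + 64 + 70 + ? = 350, so (3,1) = 48.
Column 2 must total 350; the given cells sum to 290, so (3,2) = 60.

76 88 50 62 74 / 92 54 56 68 80 / 48 60 72 84 86 / 64 66 78 90 52 / 70 82 94 46 58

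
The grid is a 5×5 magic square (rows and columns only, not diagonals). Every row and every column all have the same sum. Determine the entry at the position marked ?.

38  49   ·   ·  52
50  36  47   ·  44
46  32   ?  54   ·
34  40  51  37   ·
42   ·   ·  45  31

Column 1 is complete and sums to 210; that is the magic constant.
Row 2 must total 210; the given cells sum to 177, so (2,4) = 33.
Using row 4: 34 + 40 + 51 + 37 + ? → (4,5) = 210 − 162 = 48.
The remaining cell in column 2 is (5,2) = 210 − 157 = 53.
The remaining cell in column 4 is (1,4) = 210 − 169 = 41.
From column 5, 210 − (52 + 44 + 48 + 31) gives (3,5) = 35.
Row 1 must total 210; the given cells sum to 180, so (1,3) = 30.
Using row 3: 46 + 32 + 54 + 35 + ? → (3,3) = 210 − 167 = 43.

43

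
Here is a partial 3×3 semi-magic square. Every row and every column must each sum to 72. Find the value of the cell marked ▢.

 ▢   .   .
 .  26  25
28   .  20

From row 2, 72 − (26 + 25) gives (2,1) = 21.
From row 3, 72 − (28 + 20) gives (3,2) = 24.
Using column 1: 21 + 28 + ? → (1,1) = 72 − 49 = 23.

23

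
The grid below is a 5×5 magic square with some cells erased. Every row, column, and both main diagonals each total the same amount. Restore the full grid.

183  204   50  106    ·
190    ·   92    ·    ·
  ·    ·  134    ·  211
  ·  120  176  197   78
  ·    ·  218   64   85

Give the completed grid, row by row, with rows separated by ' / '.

Column 3 is already complete: 50 + 92 + 134 + 176 + 218 = 670, so that is the magic constant.
Using row 1: 183 + 204 + 50 + 106 + ? → (1,5) = 670 − 543 = 127.
From row 4, 670 − (120 + 176 + 197 + 78) gives (4,1) = 99.
Using column 5: 127 + 211 + 78 + 85 + ? → (2,5) = 670 − 501 = 169.
Main diagonal: 183 + 134 + 197 + 85 + ? = 670, so (2,2) = 71.
From row 2, 670 − (190 + 71 + 92 + 169) gives (2,4) = 148.
Column 4: 106 + 148 + 197 + 64 + ? = 670, so (3,4) = 155.
From anti-diagonal, 670 − (127 + 148 + 134 + 120) gives (5,1) = 141.
Using row 5: 141 + 218 + 64 + 85 + ? → (5,2) = 670 − 508 = 162.
Column 1 must total 670; the given cells sum to 613, so (3,1) = 57.
Using column 2: 204 + 71 + 120 + 162 + ? → (3,2) = 670 − 557 = 113.

183 204 50 106 127 / 190 71 92 148 169 / 57 113 134 155 211 / 99 120 176 197 78 / 141 162 218 64 85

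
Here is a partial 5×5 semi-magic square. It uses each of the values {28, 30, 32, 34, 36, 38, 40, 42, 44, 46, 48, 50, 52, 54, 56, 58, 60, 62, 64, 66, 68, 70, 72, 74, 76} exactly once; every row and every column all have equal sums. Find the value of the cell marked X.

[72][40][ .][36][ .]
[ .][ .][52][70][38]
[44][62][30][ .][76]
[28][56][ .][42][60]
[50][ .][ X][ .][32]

The 25 entries sum to 1300, so each line sums to 1300/5 = 260.
From row 3, 260 − (44 + 62 + 30 + 76) gives (3,4) = 48.
Row 4 needs 260; the known cells sum to 186, so (4,3) = 74.
Column 1 must total 260; the given cells sum to 194, so (2,1) = 66.
Column 4 needs 260; the known cells sum to 196, so (5,4) = 64.
Using column 5: 38 + 76 + 60 + 32 + ? → (1,5) = 260 − 206 = 54.
Row 1 needs 260; the known cells sum to 202, so (1,3) = 58.
Row 2 must total 260; the given cells sum to 226, so (2,2) = 34.
Using column 2: 40 + 34 + 62 + 56 + ? → (5,2) = 260 − 192 = 68.
Using column 3: 58 + 52 + 30 + 74 + ? → (5,3) = 260 − 214 = 46.

46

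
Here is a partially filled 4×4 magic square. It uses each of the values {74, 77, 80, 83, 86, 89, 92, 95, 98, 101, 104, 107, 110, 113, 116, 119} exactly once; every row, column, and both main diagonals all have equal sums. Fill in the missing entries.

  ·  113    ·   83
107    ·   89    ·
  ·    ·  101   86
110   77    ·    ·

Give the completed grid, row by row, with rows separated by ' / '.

74 113 116 83 / 107 92 89 98 / 95 104 101 86 / 110 77 80 119

The 16 entries sum to 1544, so each line sums to 1544/4 = 386.
From anti-diagonal, 386 − (83 + 89 + 110) gives (3,2) = 104.
Using row 3: 104 + 101 + 86 + ? → (3,1) = 386 − 291 = 95.
From column 1, 386 − (107 + 95 + 110) gives (1,1) = 74.
Using column 2: 113 + 104 + 77 + ? → (2,2) = 386 − 294 = 92.
Main diagonal needs 386; the known cells sum to 267, so (4,4) = 119.
Row 1 needs 386; the known cells sum to 270, so (1,3) = 116.
Using row 2: 107 + 92 + 89 + ? → (2,4) = 386 − 288 = 98.
Using row 4: 110 + 77 + 119 + ? → (4,3) = 386 − 306 = 80.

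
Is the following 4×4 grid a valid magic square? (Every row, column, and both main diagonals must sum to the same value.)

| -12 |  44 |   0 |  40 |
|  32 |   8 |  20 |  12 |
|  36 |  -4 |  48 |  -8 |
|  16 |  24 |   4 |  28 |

Yes

Row 1: -12 + 44 + 0 + 40 = 72.
Row 2: 32 + 8 + 20 + 12 = 72.
Row 3: 36 + (-4) + 48 + (-8) = 72.
Row 4: 16 + 24 + 4 + 28 = 72.
Column 1: -12 + 32 + 36 + 16 = 72.
Column 2: 44 + 8 + (-4) + 24 = 72.
Column 3: 0 + 20 + 48 + 4 = 72.
Column 4: 40 + 12 + (-8) + 28 = 72.
Main diagonal: -12 + 8 + 48 + 28 = 72.
Anti-diagonal: 40 + 20 + (-4) + 16 = 72.
All lines sum to 72.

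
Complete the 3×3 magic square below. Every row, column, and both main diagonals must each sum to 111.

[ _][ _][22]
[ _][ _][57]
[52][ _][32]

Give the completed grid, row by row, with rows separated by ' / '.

Using row 3: 52 + 32 + ? → (3,2) = 111 − 84 = 27.
Anti-diagonal needs 111; the known cells sum to 74, so (2,2) = 37.
Row 2: 37 + 57 + ? = 111, so (2,1) = 17.
Column 1 needs 111; the known cells sum to 69, so (1,1) = 42.
Using column 2: 37 + 27 + ? → (1,2) = 111 − 64 = 47.

42 47 22 / 17 37 57 / 52 27 32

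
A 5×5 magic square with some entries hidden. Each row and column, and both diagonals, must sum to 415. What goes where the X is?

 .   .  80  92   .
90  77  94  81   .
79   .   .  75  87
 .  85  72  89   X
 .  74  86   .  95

Row 2 needs 415; the known cells sum to 342, so (2,5) = 73.
The remaining cell in column 3 is (3,3) = 415 − 332 = 83.
From column 4, 415 − (92 + 81 + 75 + 89) gives (5,4) = 78.
The remaining cell in main diagonal is (1,1) = 415 − 344 = 71.
Using row 3: 79 + 83 + 75 + 87 + ? → (3,2) = 415 − 324 = 91.
The remaining cell in row 5 is (5,1) = 415 − 333 = 82.
Using column 1: 71 + 90 + 79 + 82 + ? → (4,1) = 415 − 322 = 93.
Column 2: 77 + 91 + 85 + 74 + ? = 415, so (1,2) = 88.
Using anti-diagonal: 81 + 83 + 85 + 82 + ? → (1,5) = 415 − 331 = 84.
Row 4 must total 415; the given cells sum to 339, so (4,5) = 76.

76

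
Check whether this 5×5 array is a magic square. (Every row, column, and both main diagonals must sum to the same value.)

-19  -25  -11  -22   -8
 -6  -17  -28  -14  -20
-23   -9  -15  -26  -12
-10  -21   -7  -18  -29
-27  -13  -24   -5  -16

Row 1: -19 + (-25) + (-11) + (-22) + (-8) = -85.
Row 2: -6 + (-17) + (-28) + (-14) + (-20) = -85.
Row 3: -23 + (-9) + (-15) + (-26) + (-12) = -85.
Row 4: -10 + (-21) + (-7) + (-18) + (-29) = -85.
Row 5: -27 + (-13) + (-24) + (-5) + (-16) = -85.
Column 1: -19 + (-6) + (-23) + (-10) + (-27) = -85.
Column 2: -25 + (-17) + (-9) + (-21) + (-13) = -85.
Column 3: -11 + (-28) + (-15) + (-7) + (-24) = -85.
Column 4: -22 + (-14) + (-26) + (-18) + (-5) = -85.
Column 5: -8 + (-20) + (-12) + (-29) + (-16) = -85.
Main diagonal: -19 + (-17) + (-15) + (-18) + (-16) = -85.
Anti-diagonal: -8 + (-14) + (-15) + (-21) + (-27) = -85.
All lines sum to -85.

Yes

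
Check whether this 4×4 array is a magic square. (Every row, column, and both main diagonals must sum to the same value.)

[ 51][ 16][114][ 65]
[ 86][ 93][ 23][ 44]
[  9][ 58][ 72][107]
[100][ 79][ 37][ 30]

Yes

Row 1: 51 + 16 + 114 + 65 = 246.
Row 2: 86 + 93 + 23 + 44 = 246.
Row 3: 9 + 58 + 72 + 107 = 246.
Row 4: 100 + 79 + 37 + 30 = 246.
Column 1: 51 + 86 + 9 + 100 = 246.
Column 2: 16 + 93 + 58 + 79 = 246.
Column 3: 114 + 23 + 72 + 37 = 246.
Column 4: 65 + 44 + 107 + 30 = 246.
Main diagonal: 51 + 93 + 72 + 30 = 246.
Anti-diagonal: 65 + 23 + 58 + 100 = 246.
All lines sum to 246.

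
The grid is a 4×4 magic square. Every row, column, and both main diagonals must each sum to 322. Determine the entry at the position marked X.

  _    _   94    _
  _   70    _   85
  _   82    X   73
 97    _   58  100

The remaining cell in row 4 is (4,2) = 322 − 255 = 67.
Column 2: 70 + 82 + 67 + ? = 322, so (1,2) = 103.
Column 4: 85 + 73 + 100 + ? = 322, so (1,4) = 64.
Anti-diagonal needs 322; the known cells sum to 243, so (2,3) = 79.
From row 1, 322 − (103 + 94 + 64) gives (1,1) = 61.
Row 2 must total 322; the given cells sum to 234, so (2,1) = 88.
Column 1: 61 + 88 + 97 + ? = 322, so (3,1) = 76.
From column 3, 322 − (94 + 79 + 58) gives (3,3) = 91.

91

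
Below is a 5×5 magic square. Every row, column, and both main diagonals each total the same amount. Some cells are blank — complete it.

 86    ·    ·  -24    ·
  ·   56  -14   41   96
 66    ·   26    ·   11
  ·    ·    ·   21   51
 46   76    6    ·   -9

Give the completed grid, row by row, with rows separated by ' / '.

Main diagonal is already complete: 86 + 56 + 26 + 21 + -9 = 180, so that is the magic constant.
From row 2, 180 − (56 + (-14) + 41 + 96) gives (2,1) = 1.
Using row 5: 46 + 76 + 6 + (-9) + ? → (5,4) = 180 − 119 = 61.
Using column 1: 86 + 1 + 66 + 46 + ? → (4,1) = 180 − 199 = -19.
Using column 4: -24 + 41 + 21 + 61 + ? → (3,4) = 180 − 99 = 81.
Column 5: 96 + 11 + 51 + (-9) + ? = 180, so (1,5) = 31.
Anti-diagonal must total 180; the given cells sum to 144, so (4,2) = 36.
The remaining cell in row 3 is (3,2) = 180 − 184 = -4.
Row 4 needs 180; the known cells sum to 89, so (4,3) = 91.
Column 2: 56 + (-4) + 36 + 76 + ? = 180, so (1,2) = 16.
Column 3: -14 + 26 + 91 + 6 + ? = 180, so (1,3) = 71.

86 16 71 -24 31 / 1 56 -14 41 96 / 66 -4 26 81 11 / -19 36 91 21 51 / 46 76 6 61 -9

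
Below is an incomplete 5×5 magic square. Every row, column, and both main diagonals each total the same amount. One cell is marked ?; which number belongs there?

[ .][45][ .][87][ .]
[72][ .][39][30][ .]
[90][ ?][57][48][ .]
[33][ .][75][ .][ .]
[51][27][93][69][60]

Row 5 is complete and sums to 300; that is the magic constant.
Using column 1: 72 + 90 + 33 + 51 + ? → (1,1) = 300 − 246 = 54.
From column 3, 300 − (39 + 57 + 75 + 93) gives (1,3) = 36.
Column 4: 87 + 30 + 48 + 69 + ? = 300, so (4,4) = 66.
Using main diagonal: 54 + 57 + 66 + 60 + ? → (2,2) = 300 − 237 = 63.
Row 1: 54 + 45 + 36 + 87 + ? = 300, so (1,5) = 78.
Row 2 needs 300; the known cells sum to 204, so (2,5) = 96.
The remaining cell in anti-diagonal is (4,2) = 300 − 216 = 84.
Row 4 needs 300; the known cells sum to 258, so (4,5) = 42.
The remaining cell in column 2 is (3,2) = 300 − 219 = 81.

81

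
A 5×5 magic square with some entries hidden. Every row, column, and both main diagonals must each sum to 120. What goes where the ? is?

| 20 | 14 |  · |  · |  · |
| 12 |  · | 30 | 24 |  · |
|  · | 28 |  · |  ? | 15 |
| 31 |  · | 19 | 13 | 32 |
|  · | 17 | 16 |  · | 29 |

21

The remaining cell in row 4 is (4,2) = 120 − 95 = 25.
The remaining cell in column 2 is (2,2) = 120 − 84 = 36.
Main diagonal: 20 + 36 + 13 + 29 + ? = 120, so (3,3) = 22.
The remaining cell in row 2 is (2,5) = 120 − 102 = 18.
Column 3 needs 120; the known cells sum to 87, so (1,3) = 33.
Column 5 must total 120; the given cells sum to 94, so (1,5) = 26.
The remaining cell in anti-diagonal is (5,1) = 120 − 97 = 23.
The remaining cell in row 1 is (1,4) = 120 − 93 = 27.
From row 5, 120 − (23 + 17 + 16 + 29) gives (5,4) = 35.
Column 1 must total 120; the given cells sum to 86, so (3,1) = 34.
Column 4 must total 120; the given cells sum to 99, so (3,4) = 21.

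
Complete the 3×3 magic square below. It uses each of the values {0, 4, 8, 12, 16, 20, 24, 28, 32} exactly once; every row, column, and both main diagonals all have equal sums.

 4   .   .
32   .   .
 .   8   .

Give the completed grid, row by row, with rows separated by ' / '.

The 9 entries sum to 144, so each line sums to 144/3 = 48.
Column 1 must total 48; the given cells sum to 36, so (3,1) = 12.
Using row 3: 12 + 8 + ? → (3,3) = 48 − 20 = 28.
Main diagonal: 4 + 28 + ? = 48, so (2,2) = 16.
Anti-diagonal: 16 + 12 + ? = 48, so (1,3) = 20.
Row 1: 4 + 20 + ? = 48, so (1,2) = 24.
The remaining cell in row 2 is (2,3) = 48 − 48 = 0.

4 24 20 / 32 16 0 / 12 8 28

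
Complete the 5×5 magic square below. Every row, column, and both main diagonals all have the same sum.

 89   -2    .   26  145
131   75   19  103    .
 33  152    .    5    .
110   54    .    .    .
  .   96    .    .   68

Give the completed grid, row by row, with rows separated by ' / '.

89 -2 117 26 145 / 131 75 19 103 47 / 33 152 61 5 124 / 110 54 138 82 -9 / 12 96 40 159 68

Column 2 is already complete: -2 + 75 + 152 + 54 + 96 = 375, so that is the magic constant.
From row 1, 375 − (89 + (-2) + 26 + 145) gives (1,3) = 117.
Row 2: 131 + 75 + 19 + 103 + ? = 375, so (2,5) = 47.
Using column 1: 89 + 131 + 33 + 110 + ? → (5,1) = 375 − 363 = 12.
Using anti-diagonal: 145 + 103 + 54 + 12 + ? → (3,3) = 375 − 314 = 61.
Row 3 needs 375; the known cells sum to 251, so (3,5) = 124.
Column 5 must total 375; the given cells sum to 384, so (4,5) = -9.
Main diagonal needs 375; the known cells sum to 293, so (4,4) = 82.
Row 4 must total 375; the given cells sum to 237, so (4,3) = 138.
From column 3, 375 − (117 + 19 + 61 + 138) gives (5,3) = 40.
From column 4, 375 − (26 + 103 + 5 + 82) gives (5,4) = 159.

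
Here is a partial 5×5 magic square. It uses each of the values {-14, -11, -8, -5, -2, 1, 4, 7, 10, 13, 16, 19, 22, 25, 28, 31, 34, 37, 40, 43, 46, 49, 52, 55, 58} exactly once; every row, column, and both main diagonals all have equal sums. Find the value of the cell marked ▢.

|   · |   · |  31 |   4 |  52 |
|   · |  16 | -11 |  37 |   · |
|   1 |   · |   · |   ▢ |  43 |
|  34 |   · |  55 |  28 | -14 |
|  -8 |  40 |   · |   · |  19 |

The 25 entries sum to 550, so each line sums to 550/5 = 110.
The remaining cell in row 4 is (4,2) = 110 − 103 = 7.
Column 5: 52 + 43 + (-14) + 19 + ? = 110, so (2,5) = 10.
Anti-diagonal needs 110; the known cells sum to 88, so (3,3) = 22.
Row 2 must total 110; the given cells sum to 52, so (2,1) = 58.
Column 1 must total 110; the given cells sum to 85, so (1,1) = 25.
Using column 3: 31 + (-11) + 22 + 55 + ? → (5,3) = 110 − 97 = 13.
From row 1, 110 − (25 + 31 + 4 + 52) gives (1,2) = -2.
From row 5, 110 − (-8 + 40 + 13 + 19) gives (5,4) = 46.
Column 2 needs 110; the known cells sum to 61, so (3,2) = 49.
Using column 4: 4 + 37 + 28 + 46 + ? → (3,4) = 110 − 115 = -5.

-5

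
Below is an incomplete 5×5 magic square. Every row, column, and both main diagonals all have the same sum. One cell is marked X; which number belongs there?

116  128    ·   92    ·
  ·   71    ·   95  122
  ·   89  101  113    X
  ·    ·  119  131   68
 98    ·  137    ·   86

125

Main diagonal is complete and sums to 505; that is the magic constant.
From column 4, 505 − (92 + 95 + 113 + 131) gives (5,4) = 74.
Row 5: 98 + 137 + 74 + 86 + ? = 505, so (5,2) = 110.
Column 2 needs 505; the known cells sum to 398, so (4,2) = 107.
Anti-diagonal: 95 + 101 + 107 + 98 + ? = 505, so (1,5) = 104.
Row 1 must total 505; the given cells sum to 440, so (1,3) = 65.
The remaining cell in row 4 is (4,1) = 505 − 425 = 80.
Column 3: 65 + 101 + 119 + 137 + ? = 505, so (2,3) = 83.
Column 5: 104 + 122 + 68 + 86 + ? = 505, so (3,5) = 125.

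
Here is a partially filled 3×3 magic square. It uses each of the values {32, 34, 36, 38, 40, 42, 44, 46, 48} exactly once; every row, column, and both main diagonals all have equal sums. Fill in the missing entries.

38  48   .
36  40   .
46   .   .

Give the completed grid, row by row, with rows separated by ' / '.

The 9 entries sum to 360, so each line sums to 360/3 = 120.
Row 1 must total 120; the given cells sum to 86, so (1,3) = 34.
Using row 2: 36 + 40 + ? → (2,3) = 120 − 76 = 44.
Column 2: 48 + 40 + ? = 120, so (3,2) = 32.
Column 3 needs 120; the known cells sum to 78, so (3,3) = 42.

38 48 34 / 36 40 44 / 46 32 42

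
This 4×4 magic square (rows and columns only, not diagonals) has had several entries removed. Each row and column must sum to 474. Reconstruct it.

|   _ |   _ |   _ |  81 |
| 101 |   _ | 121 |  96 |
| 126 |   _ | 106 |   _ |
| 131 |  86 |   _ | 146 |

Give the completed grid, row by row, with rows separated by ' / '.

From row 2, 474 − (101 + 121 + 96) gives (2,2) = 156.
Row 4 must total 474; the given cells sum to 363, so (4,3) = 111.
The remaining cell in column 1 is (1,1) = 474 − 358 = 116.
The remaining cell in column 3 is (1,3) = 474 − 338 = 136.
Using column 4: 81 + 96 + 146 + ? → (3,4) = 474 − 323 = 151.
Row 1: 116 + 136 + 81 + ? = 474, so (1,2) = 141.
Row 3 needs 474; the known cells sum to 383, so (3,2) = 91.

116 141 136 81 / 101 156 121 96 / 126 91 106 151 / 131 86 111 146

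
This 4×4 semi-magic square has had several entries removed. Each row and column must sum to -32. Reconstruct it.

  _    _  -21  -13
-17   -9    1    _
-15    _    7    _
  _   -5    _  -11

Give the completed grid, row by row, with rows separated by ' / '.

Row 2 must total -32; the given cells sum to -25, so (2,4) = -7.
Column 3 must total -32; the given cells sum to -13, so (4,3) = -19.
Column 4: -13 + (-7) + (-11) + ? = -32, so (3,4) = -1.
Row 3 needs -32; the known cells sum to -9, so (3,2) = -23.
Using row 4: -5 + (-19) + (-11) + ? → (4,1) = -32 − (-35) = 3.
The remaining cell in column 1 is (1,1) = -32 − (-29) = -3.
Using column 2: -9 + (-23) + (-5) + ? → (1,2) = -32 − (-37) = 5.

-3 5 -21 -13 / -17 -9 1 -7 / -15 -23 7 -1 / 3 -5 -19 -11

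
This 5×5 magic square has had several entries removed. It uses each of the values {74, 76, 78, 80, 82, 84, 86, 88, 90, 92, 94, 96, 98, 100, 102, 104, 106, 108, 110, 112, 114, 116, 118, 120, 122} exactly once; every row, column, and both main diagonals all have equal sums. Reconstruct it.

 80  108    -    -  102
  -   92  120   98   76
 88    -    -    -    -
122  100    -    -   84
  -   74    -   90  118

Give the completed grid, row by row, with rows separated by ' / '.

80 108 86 114 102 / 104 92 120 98 76 / 88 116 94 82 110 / 122 100 78 106 84 / 96 74 112 90 118

The 25 entries sum to 2450, so each line sums to 2450/5 = 490.
Row 2 needs 490; the known cells sum to 386, so (2,1) = 104.
Column 1: 80 + 104 + 88 + 122 + ? = 490, so (5,1) = 96.
The remaining cell in column 2 is (3,2) = 490 − 374 = 116.
Column 5 needs 490; the known cells sum to 380, so (3,5) = 110.
Anti-diagonal needs 490; the known cells sum to 396, so (3,3) = 94.
Row 3 must total 490; the given cells sum to 408, so (3,4) = 82.
From row 5, 490 − (96 + 74 + 90 + 118) gives (5,3) = 112.
The remaining cell in main diagonal is (4,4) = 490 − 384 = 106.
Row 4 needs 490; the known cells sum to 412, so (4,3) = 78.
From column 3, 490 − (120 + 94 + 78 + 112) gives (1,3) = 86.
From column 4, 490 − (98 + 82 + 106 + 90) gives (1,4) = 114.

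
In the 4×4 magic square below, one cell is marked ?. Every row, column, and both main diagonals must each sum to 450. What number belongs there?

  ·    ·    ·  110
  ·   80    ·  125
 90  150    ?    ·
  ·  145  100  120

115

Row 4 needs 450; the known cells sum to 365, so (4,1) = 85.
From column 2, 450 − (80 + 150 + 145) gives (1,2) = 75.
Using column 4: 110 + 125 + 120 + ? → (3,4) = 450 − 355 = 95.
The remaining cell in anti-diagonal is (2,3) = 450 − 345 = 105.
Row 2: 80 + 105 + 125 + ? = 450, so (2,1) = 140.
The remaining cell in row 3 is (3,3) = 450 − 335 = 115.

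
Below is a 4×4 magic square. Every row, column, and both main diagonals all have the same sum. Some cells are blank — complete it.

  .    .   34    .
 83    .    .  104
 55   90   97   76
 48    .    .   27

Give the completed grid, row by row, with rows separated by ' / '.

Row 3 is already complete: 55 + 90 + 97 + 76 = 318, so that is the magic constant.
Column 1: 83 + 55 + 48 + ? = 318, so (1,1) = 132.
Using column 4: 104 + 76 + 27 + ? → (1,4) = 318 − 207 = 111.
Using main diagonal: 132 + 97 + 27 + ? → (2,2) = 318 − 256 = 62.
Anti-diagonal: 111 + 90 + 48 + ? = 318, so (2,3) = 69.
Row 1 needs 318; the known cells sum to 277, so (1,2) = 41.
Column 2: 41 + 62 + 90 + ? = 318, so (4,2) = 125.
Column 3: 34 + 69 + 97 + ? = 318, so (4,3) = 118.

132 41 34 111 / 83 62 69 104 / 55 90 97 76 / 48 125 118 27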